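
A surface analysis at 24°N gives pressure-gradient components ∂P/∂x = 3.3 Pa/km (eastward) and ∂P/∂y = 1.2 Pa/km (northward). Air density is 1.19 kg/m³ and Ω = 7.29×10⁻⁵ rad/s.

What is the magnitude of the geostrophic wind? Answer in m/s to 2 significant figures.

50 m/s

Coriolis parameter at 24°N:
f = 2Ω sin φ = 2 × 7.29×10⁻⁵ × sin 24° = 5.93×10⁻⁵ s⁻¹
Component geostrophic relations (x east, y north):
u_g = −(1/(fρ)) ∂P/∂y,  v_g = (1/(fρ)) ∂P/∂x
u_g = −(1.2×10⁻³)/(5.93×10⁻⁵ × 1.19) = −17.0 m/s;  v_g = (3.3×10⁻³)/(5.93×10⁻⁵ × 1.19) = 46.8 m/s
|V_g| = √(u_g² + v_g²) = 49.8 m/s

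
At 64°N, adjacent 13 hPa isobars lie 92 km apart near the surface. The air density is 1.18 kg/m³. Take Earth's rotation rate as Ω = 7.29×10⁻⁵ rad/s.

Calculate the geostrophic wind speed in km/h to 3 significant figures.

329 km/h

Coriolis parameter at 64°N:
f = 2Ω sin φ = 2 × 7.29×10⁻⁵ × sin 64° = 1.31×10⁻⁴ s⁻¹
Pressure gradient: |∂P/∂n| = 1300 Pa / 92000 m = 1.41×10⁻² Pa/m
Geostrophic balance (pressure-gradient force = Coriolis force):
V_g = (1/(fρ)) |∂P/∂n| = 1.41×10⁻² / (1.31×10⁻⁴ × 1.18) = 91.4 m/s
Converting: 91.4 m/s × 3.6 = 329 km/h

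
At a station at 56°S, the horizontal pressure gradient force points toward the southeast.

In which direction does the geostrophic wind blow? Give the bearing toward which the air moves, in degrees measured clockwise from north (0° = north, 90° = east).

The pressure-gradient force points toward the southeast (bearing 135°).
Geostrophic balance: in the Southern Hemisphere the Coriolis force deflects motion to the left, so the geostrophic wind blows 90° to the left of the pressure-gradient force (low pressure on the right).
Rotating 135° by 90° counterclockwise gives 045° — the wind blows toward the northeast.

045°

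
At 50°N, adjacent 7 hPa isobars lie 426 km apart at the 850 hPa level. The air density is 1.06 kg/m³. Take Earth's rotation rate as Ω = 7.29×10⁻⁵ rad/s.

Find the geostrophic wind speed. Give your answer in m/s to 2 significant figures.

14 m/s

Coriolis parameter at 50°N:
f = 2Ω sin φ = 2 × 7.29×10⁻⁵ × sin 50° = 1.12×10⁻⁴ s⁻¹
Pressure gradient: |∂P/∂n| = 700 Pa / 426000 m = 1.64×10⁻³ Pa/m
Geostrophic balance (pressure-gradient force = Coriolis force):
V_g = (1/(fρ)) |∂P/∂n| = 1.64×10⁻³ / (1.12×10⁻⁴ × 1.06) = 13.9 m/s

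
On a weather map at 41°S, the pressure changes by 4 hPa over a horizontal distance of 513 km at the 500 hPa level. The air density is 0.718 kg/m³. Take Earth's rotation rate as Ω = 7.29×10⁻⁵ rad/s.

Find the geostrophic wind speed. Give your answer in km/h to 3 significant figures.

40.9 km/h

Coriolis parameter at 41°S:
f = 2Ω sin φ = 2 × 7.29×10⁻⁵ × sin 41° = 9.57×10⁻⁵ s⁻¹
Pressure gradient: |∂P/∂n| = 400 Pa / 513000 m = 7.80×10⁻⁴ Pa/m
Geostrophic balance (pressure-gradient force = Coriolis force):
V_g = (1/(fρ)) |∂P/∂n| = 7.80×10⁻⁴ / (9.57×10⁻⁵ × 0.718) = 11.4 m/s
Converting: 11.4 m/s × 3.6 = 40.9 km/h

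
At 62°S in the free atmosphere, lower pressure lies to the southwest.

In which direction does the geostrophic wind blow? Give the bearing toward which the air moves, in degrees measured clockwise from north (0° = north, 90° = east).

The pressure-gradient force points toward the southwest (bearing 225°).
Geostrophic balance: in the Southern Hemisphere the Coriolis force deflects motion to the left, so the geostrophic wind blows 90° to the left of the pressure-gradient force (low pressure on the right).
Rotating 225° by 90° counterclockwise gives 135° — the wind blows toward the southeast.

135°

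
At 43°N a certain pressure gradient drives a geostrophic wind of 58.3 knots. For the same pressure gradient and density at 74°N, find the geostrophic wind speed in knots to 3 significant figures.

With the same pressure gradient and density, V_g ∝ 1/f ∝ 1/sin φ.
V₂ = V₁ · sin φ₁ / sin φ₂ = 58.3 × sin 43° / sin 74°
V₂ = 58.3 × 0.6820/0.9613 = 41.4 knots

41.4 knots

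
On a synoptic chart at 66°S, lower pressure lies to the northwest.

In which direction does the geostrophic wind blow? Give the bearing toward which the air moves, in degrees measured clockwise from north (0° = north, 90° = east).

The pressure-gradient force points toward the northwest (bearing 315°).
Geostrophic balance: in the Southern Hemisphere the Coriolis force deflects motion to the left, so the geostrophic wind blows 90° to the left of the pressure-gradient force (low pressure on the right).
Rotating 315° by 90° counterclockwise gives 225° — the wind blows toward the southwest.

225°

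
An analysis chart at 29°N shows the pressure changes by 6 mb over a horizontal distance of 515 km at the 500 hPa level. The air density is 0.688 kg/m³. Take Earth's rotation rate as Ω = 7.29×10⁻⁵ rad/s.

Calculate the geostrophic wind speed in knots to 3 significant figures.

Coriolis parameter at 29°N:
f = 2Ω sin φ = 2 × 7.29×10⁻⁵ × sin 29° = 7.07×10⁻⁵ s⁻¹
Pressure gradient: |∂P/∂n| = 600 Pa / 515000 m = 1.17×10⁻³ Pa/m
Geostrophic balance (pressure-gradient force = Coriolis force):
V_g = (1/(fρ)) |∂P/∂n| = 1.17×10⁻³ / (7.07×10⁻⁵ × 0.688) = 24.0 m/s
Converting: 24.0 m/s × 1.944 = 46.6 knots

46.6 knots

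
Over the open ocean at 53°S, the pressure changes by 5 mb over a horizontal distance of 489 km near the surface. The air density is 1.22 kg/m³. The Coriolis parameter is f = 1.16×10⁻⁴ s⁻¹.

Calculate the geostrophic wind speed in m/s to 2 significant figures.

7.2 m/s

Pressure gradient: |∂P/∂n| = 500 Pa / 489000 m = 1.02×10⁻³ Pa/m
Geostrophic balance (pressure-gradient force = Coriolis force):
V_g = (1/(fρ)) |∂P/∂n| = 1.02×10⁻³ / (1.16×10⁻⁴ × 1.22) = 7.23 m/s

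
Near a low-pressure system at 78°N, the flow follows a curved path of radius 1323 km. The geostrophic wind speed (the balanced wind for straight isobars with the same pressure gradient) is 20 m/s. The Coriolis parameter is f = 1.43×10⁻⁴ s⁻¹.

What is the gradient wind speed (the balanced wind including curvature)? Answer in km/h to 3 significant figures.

Around a low, centrifugal force acts outward with Coriolis, so pressure-gradient force balances both:
(1/ρ)|∂P/∂n| = fV + V²/R  →  V² + fR·V − fR·V_g = 0
With fR = 1.43×10⁻⁴ × 1323×10³ m = 189 m/s:
V = [−fR + √((fR)² + 4 fR V_g)]/2 = [−189 + √(189² + 4×189×20)]/2 = 18.2 m/s
Subgeostrophic (V < V_g = 20 m/s), as expected around a low.
Converting: 18.2 m/s × 3.6 = 65.7 km/h

65.7 km/h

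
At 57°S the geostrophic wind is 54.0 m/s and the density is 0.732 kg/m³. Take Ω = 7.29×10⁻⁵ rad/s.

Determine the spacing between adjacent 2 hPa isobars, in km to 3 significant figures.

41.4 km

Coriolis parameter at 57°S:
f = 2Ω sin φ = 2 × 7.29×10⁻⁵ × sin 57° = 1.22×10⁻⁴ s⁻¹
Geostrophic balance rearranged: |∂P/∂n| = f ρ V_g
|∂P/∂n| = 1.22×10⁻⁴ × 0.732 × 54.0 = 4.83×10⁻³ Pa/m
Isobar spacing: Δn = ΔP/|∂P/∂n| = 200 Pa / 4.83×10⁻³ Pa/m = 41379 m ≈ 41.4 km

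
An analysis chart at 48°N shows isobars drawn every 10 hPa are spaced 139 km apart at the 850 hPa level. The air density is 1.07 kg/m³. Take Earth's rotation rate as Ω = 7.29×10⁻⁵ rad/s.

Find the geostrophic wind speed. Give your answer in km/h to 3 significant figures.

223 km/h

Coriolis parameter at 48°N:
f = 2Ω sin φ = 2 × 7.29×10⁻⁵ × sin 48° = 1.08×10⁻⁴ s⁻¹
Pressure gradient: |∂P/∂n| = 1000 Pa / 139000 m = 7.19×10⁻³ Pa/m
Geostrophic balance (pressure-gradient force = Coriolis force):
V_g = (1/(fρ)) |∂P/∂n| = 7.19×10⁻³ / (1.08×10⁻⁴ × 1.07) = 62.1 m/s
Converting: 62.1 m/s × 3.6 = 223 km/h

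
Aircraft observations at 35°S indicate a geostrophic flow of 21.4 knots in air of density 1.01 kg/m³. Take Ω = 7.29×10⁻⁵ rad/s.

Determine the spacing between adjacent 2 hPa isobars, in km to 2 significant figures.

220 km

Coriolis parameter at 35°S:
f = 2Ω sin φ = 2 × 7.29×10⁻⁵ × sin 35° = 8.36×10⁻⁵ s⁻¹
Wind speed in SI: 21.4 knots = 11.0 m/s
Geostrophic balance rearranged: |∂P/∂n| = f ρ V_g
|∂P/∂n| = 8.36×10⁻⁵ × 1.01 × 11.0 = 9.30×10⁻⁴ Pa/m
Isobar spacing: Δn = ΔP/|∂P/∂n| = 200 Pa / 9.30×10⁻⁴ Pa/m = 215084 m ≈ 220 km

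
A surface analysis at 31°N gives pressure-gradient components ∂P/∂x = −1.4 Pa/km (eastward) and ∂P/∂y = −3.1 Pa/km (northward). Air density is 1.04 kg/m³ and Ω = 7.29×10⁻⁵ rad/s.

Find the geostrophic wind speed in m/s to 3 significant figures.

43.6 m/s

Coriolis parameter at 31°N:
f = 2Ω sin φ = 2 × 7.29×10⁻⁵ × sin 31° = 7.51×10⁻⁵ s⁻¹
Component geostrophic relations (x east, y north):
u_g = −(1/(fρ)) ∂P/∂y,  v_g = (1/(fρ)) ∂P/∂x
u_g = −(−3.1×10⁻³)/(7.51×10⁻⁵ × 1.04) = 39.7 m/s;  v_g = (−1.4×10⁻³)/(7.51×10⁻⁵ × 1.04) = −17.9 m/s
|V_g| = √(u_g² + v_g²) = 43.6 m/s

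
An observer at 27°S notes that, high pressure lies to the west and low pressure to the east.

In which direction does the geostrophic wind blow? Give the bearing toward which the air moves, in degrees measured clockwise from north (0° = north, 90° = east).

The pressure-gradient force points toward the east (bearing 090°).
Geostrophic balance: in the Southern Hemisphere the Coriolis force deflects motion to the left, so the geostrophic wind blows 90° to the left of the pressure-gradient force (low pressure on the right).
Rotating 090° by 90° counterclockwise gives 000° — the wind blows toward the north.

000°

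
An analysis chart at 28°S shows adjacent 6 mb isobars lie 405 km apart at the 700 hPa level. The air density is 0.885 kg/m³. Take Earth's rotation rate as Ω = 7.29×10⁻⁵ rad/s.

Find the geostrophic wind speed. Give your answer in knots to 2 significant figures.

48 knots

Coriolis parameter at 28°S:
f = 2Ω sin φ = 2 × 7.29×10⁻⁵ × sin 28° = 6.84×10⁻⁵ s⁻¹
Pressure gradient: |∂P/∂n| = 600 Pa / 405000 m = 1.48×10⁻³ Pa/m
Geostrophic balance (pressure-gradient force = Coriolis force):
V_g = (1/(fρ)) |∂P/∂n| = 1.48×10⁻³ / (6.84×10⁻⁵ × 0.885) = 24.5 m/s
Converting: 24.5 m/s × 1.944 = 48 knots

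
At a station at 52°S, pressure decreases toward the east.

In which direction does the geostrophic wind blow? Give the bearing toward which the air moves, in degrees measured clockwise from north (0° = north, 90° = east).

000°

The pressure-gradient force points toward the east (bearing 090°).
Geostrophic balance: in the Southern Hemisphere the Coriolis force deflects motion to the left, so the geostrophic wind blows 90° to the left of the pressure-gradient force (low pressure on the right).
Rotating 090° by 90° counterclockwise gives 000° — the wind blows toward the north.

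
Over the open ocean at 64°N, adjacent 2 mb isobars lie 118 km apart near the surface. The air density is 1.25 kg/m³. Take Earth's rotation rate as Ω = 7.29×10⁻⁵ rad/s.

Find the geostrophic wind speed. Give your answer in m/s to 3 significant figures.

Coriolis parameter at 64°N:
f = 2Ω sin φ = 2 × 7.29×10⁻⁵ × sin 64° = 1.31×10⁻⁴ s⁻¹
Pressure gradient: |∂P/∂n| = 200 Pa / 118000 m = 1.69×10⁻³ Pa/m
Geostrophic balance (pressure-gradient force = Coriolis force):
V_g = (1/(fρ)) |∂P/∂n| = 1.69×10⁻³ / (1.31×10⁻⁴ × 1.25) = 10.3 m/s

10.3 m/s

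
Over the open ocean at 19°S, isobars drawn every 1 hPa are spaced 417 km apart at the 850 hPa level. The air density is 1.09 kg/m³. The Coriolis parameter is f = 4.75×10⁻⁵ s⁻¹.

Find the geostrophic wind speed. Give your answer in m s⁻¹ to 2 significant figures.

Pressure gradient: |∂P/∂n| = 100 Pa / 417000 m = 2.40×10⁻⁴ Pa/m
Geostrophic balance (pressure-gradient force = Coriolis force):
V_g = (1/(fρ)) |∂P/∂n| = 2.40×10⁻⁴ / (4.75×10⁻⁵ × 1.09) = 4.63 m/s

4.6 m s⁻¹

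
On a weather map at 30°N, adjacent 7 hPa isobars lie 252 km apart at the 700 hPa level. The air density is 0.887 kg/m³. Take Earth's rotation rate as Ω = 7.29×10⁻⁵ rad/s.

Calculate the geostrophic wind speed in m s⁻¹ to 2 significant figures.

43 m s⁻¹

Coriolis parameter at 30°N:
f = 2Ω sin φ = 2 × 7.29×10⁻⁵ × sin 30° = 7.29×10⁻⁵ s⁻¹
Pressure gradient: |∂P/∂n| = 700 Pa / 252000 m = 2.78×10⁻³ Pa/m
Geostrophic balance (pressure-gradient force = Coriolis force):
V_g = (1/(fρ)) |∂P/∂n| = 2.78×10⁻³ / (7.29×10⁻⁵ × 0.887) = 43.0 m/s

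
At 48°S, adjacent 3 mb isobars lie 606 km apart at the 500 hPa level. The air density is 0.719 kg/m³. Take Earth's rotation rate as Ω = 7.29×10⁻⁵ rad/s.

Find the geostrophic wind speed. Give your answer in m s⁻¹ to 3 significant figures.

6.35 m s⁻¹

Coriolis parameter at 48°S:
f = 2Ω sin φ = 2 × 7.29×10⁻⁵ × sin 48° = 1.08×10⁻⁴ s⁻¹
Pressure gradient: |∂P/∂n| = 300 Pa / 606000 m = 4.95×10⁻⁴ Pa/m
Geostrophic balance (pressure-gradient force = Coriolis force):
V_g = (1/(fρ)) |∂P/∂n| = 4.95×10⁻⁴ / (1.08×10⁻⁴ × 0.719) = 6.35 m/s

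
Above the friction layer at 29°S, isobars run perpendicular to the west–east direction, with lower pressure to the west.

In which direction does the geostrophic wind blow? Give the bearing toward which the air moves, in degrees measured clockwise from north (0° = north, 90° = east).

The pressure-gradient force points toward the west (bearing 270°).
Geostrophic balance: in the Southern Hemisphere the Coriolis force deflects motion to the left, so the geostrophic wind blows 90° to the left of the pressure-gradient force (low pressure on the right).
Rotating 270° by 90° counterclockwise gives 180° — the wind blows toward the south.

180°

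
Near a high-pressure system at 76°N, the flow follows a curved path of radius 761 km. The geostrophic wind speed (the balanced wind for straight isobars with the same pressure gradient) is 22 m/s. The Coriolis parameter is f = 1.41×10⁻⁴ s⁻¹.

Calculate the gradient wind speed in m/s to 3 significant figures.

30.9 m/s

Around a high, pressure-gradient force acts outward with centrifugal, so Coriolis balances both:
fV = (1/ρ)|∂P/∂n| + V²/R  →  V² − fR·V + fR·V_g = 0
With fR = 1.41×10⁻⁴ × 761×10³ m = 107 m/s:
V = [fR − √((fR)² − 4 fR V_g)]/2 = [107 − √(107² − 4×107×22)]/2 = 30.9 m/s
Supergeostrophic (V > V_g = 22 m/s), as expected around a high.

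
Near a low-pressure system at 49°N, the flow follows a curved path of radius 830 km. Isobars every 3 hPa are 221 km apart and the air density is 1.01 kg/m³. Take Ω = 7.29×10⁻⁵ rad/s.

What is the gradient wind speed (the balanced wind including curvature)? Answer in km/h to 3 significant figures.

Coriolis parameter at 49°N:
f = 2Ω sin φ = 2 × 7.29×10⁻⁵ × sin 49° = 1.10×10⁻⁴ s⁻¹
Pressure gradient: |∂P/∂n| = 300 Pa / 221000 m = 1.36×10⁻³ Pa/m
Geostrophic speed: V_g = |∂P/∂n|/(fρ) = 1.36×10⁻³/(1.10×10⁻⁴ × 1.01) = 12.2 m/s
Around a low, centrifugal force acts outward with Coriolis, so pressure-gradient force balances both:
(1/ρ)|∂P/∂n| = fV + V²/R  →  V² + fR·V − fR·V_g = 0
With fR = 1.10×10⁻⁴ × 830×10³ m = 91.3 m/s:
V = [−fR + √((fR)² + 4 fR V_g)]/2 = [−91.3 + √(91.3² + 4×91.3×12.2)]/2 = 10.9 m/s
Subgeostrophic (V < V_g = 12.2 m/s), as expected around a low.
Converting: 10.9 m/s × 3.6 = 39.3 km/h

39.3 km/h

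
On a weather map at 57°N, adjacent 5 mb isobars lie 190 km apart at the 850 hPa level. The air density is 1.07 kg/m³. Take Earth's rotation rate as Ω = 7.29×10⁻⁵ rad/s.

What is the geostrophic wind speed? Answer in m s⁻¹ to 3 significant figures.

20.1 m s⁻¹

Coriolis parameter at 57°N:
f = 2Ω sin φ = 2 × 7.29×10⁻⁵ × sin 57° = 1.22×10⁻⁴ s⁻¹
Pressure gradient: |∂P/∂n| = 500 Pa / 190000 m = 2.63×10⁻³ Pa/m
Geostrophic balance (pressure-gradient force = Coriolis force):
V_g = (1/(fρ)) |∂P/∂n| = 2.63×10⁻³ / (1.22×10⁻⁴ × 1.07) = 20.1 m/s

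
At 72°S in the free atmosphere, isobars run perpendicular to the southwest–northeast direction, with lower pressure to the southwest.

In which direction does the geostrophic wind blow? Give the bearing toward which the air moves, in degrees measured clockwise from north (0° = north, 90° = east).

The pressure-gradient force points toward the southwest (bearing 225°).
Geostrophic balance: in the Southern Hemisphere the Coriolis force deflects motion to the left, so the geostrophic wind blows 90° to the left of the pressure-gradient force (low pressure on the right).
Rotating 225° by 90° counterclockwise gives 135° — the wind blows toward the southeast.

135°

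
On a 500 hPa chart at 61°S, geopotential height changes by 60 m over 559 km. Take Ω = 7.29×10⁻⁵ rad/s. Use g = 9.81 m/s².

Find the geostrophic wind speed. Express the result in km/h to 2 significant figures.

30 km/h

Coriolis parameter at 61°S:
f = 2Ω sin φ = 2 × 7.29×10⁻⁵ × sin 61° = 1.28×10⁻⁴ s⁻¹
Height gradient: |∂Z/∂n| = 60 m / 559000 m = 1.07×10⁻⁴
On a pressure surface, geostrophic balance gives V_g = (g/f)|∂Z/∂n|:
V_g = 9.81 × 1.07×10⁻⁴ / 1.28×10⁻⁴ = 8.26 m/s
Converting: 8.26 m/s × 3.6 = 30 km/h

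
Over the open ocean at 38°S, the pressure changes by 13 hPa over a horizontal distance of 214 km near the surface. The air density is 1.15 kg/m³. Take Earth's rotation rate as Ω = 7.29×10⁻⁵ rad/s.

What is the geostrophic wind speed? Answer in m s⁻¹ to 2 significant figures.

Coriolis parameter at 38°S:
f = 2Ω sin φ = 2 × 7.29×10⁻⁵ × sin 38° = 8.98×10⁻⁵ s⁻¹
Pressure gradient: |∂P/∂n| = 1300 Pa / 214000 m = 6.07×10⁻³ Pa/m
Geostrophic balance (pressure-gradient force = Coriolis force):
V_g = (1/(fρ)) |∂P/∂n| = 6.07×10⁻³ / (8.98×10⁻⁵ × 1.15) = 58.8 m/s

59 m s⁻¹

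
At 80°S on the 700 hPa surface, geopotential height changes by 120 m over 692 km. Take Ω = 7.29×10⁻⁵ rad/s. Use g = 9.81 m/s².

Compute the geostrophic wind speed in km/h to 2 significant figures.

43 km/h

Coriolis parameter at 80°S:
f = 2Ω sin φ = 2 × 7.29×10⁻⁵ × sin 80° = 1.44×10⁻⁴ s⁻¹
Height gradient: |∂Z/∂n| = 120 m / 692000 m = 1.73×10⁻⁴
On a pressure surface, geostrophic balance gives V_g = (g/f)|∂Z/∂n|:
V_g = 9.81 × 1.73×10⁻⁴ / 1.44×10⁻⁴ = 11.8 m/s
Converting: 11.8 m/s × 3.6 = 43 km/h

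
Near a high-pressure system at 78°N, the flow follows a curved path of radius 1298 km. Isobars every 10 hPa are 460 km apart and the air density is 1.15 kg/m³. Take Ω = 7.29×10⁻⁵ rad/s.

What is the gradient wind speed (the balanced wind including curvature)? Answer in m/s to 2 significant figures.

Coriolis parameter at 78°N:
f = 2Ω sin φ = 2 × 7.29×10⁻⁵ × sin 78° = 1.43×10⁻⁴ s⁻¹
Pressure gradient: |∂P/∂n| = 1000 Pa / 460000 m = 2.17×10⁻³ Pa/m
Geostrophic speed: V_g = |∂P/∂n|/(fρ) = 2.17×10⁻³/(1.43×10⁻⁴ × 1.15) = 13.3 m/s
Around a high, pressure-gradient force acts outward with centrifugal, so Coriolis balances both:
fV = (1/ρ)|∂P/∂n| + V²/R  →  V² − fR·V + fR·V_g = 0
With fR = 1.43×10⁻⁴ × 1298×10³ m = 185 m/s:
V = [fR − √((fR)² − 4 fR V_g)]/2 = [185 − √(185² − 4×185×13.3)]/2 = 14.4 m/s
Supergeostrophic (V > V_g = 13.3 m/s), as expected around a high.

14 m/s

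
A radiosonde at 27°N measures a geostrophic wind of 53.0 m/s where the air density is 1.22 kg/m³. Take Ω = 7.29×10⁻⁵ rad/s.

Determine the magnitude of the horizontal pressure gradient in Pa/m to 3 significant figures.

4.28×10⁻³ Pa/m

Coriolis parameter at 27°N:
f = 2Ω sin φ = 2 × 7.29×10⁻⁵ × sin 27° = 6.62×10⁻⁵ s⁻¹
Geostrophic balance rearranged: |∂P/∂n| = f ρ V_g
|∂P/∂n| = 6.62×10⁻⁵ × 1.22 × 53.0 = 4.28×10⁻³ Pa/m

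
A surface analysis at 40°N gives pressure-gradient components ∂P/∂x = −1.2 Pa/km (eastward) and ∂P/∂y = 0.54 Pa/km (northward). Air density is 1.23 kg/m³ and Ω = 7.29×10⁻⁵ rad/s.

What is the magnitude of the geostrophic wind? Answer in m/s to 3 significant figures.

11.4 m/s

Coriolis parameter at 40°N:
f = 2Ω sin φ = 2 × 7.29×10⁻⁵ × sin 40° = 9.37×10⁻⁵ s⁻¹
Component geostrophic relations (x east, y north):
u_g = −(1/(fρ)) ∂P/∂y,  v_g = (1/(fρ)) ∂P/∂x
u_g = −(0.54×10⁻³)/(9.37×10⁻⁵ × 1.23) = −4.68 m/s;  v_g = (−1.2×10⁻³)/(9.37×10⁻⁵ × 1.23) = −10.4 m/s
|V_g| = √(u_g² + v_g²) = 11.4 m/s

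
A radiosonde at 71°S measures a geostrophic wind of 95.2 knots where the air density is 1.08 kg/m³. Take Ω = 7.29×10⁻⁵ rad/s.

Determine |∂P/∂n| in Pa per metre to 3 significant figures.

7.29×10⁻³ Pa/m

Coriolis parameter at 71°S:
f = 2Ω sin φ = 2 × 7.29×10⁻⁵ × sin 71° = 1.38×10⁻⁴ s⁻¹
Wind speed in SI: 95.2 knots = 49.0 m/s
Geostrophic balance rearranged: |∂P/∂n| = f ρ V_g
|∂P/∂n| = 1.38×10⁻⁴ × 1.08 × 49.0 = 7.29×10⁻³ Pa/m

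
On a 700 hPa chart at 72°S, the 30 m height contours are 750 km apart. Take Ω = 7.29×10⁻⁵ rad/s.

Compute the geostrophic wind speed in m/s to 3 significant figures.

Coriolis parameter at 72°S:
f = 2Ω sin φ = 2 × 7.29×10⁻⁵ × sin 72° = 1.39×10⁻⁴ s⁻¹
Height gradient: |∂Z/∂n| = 30 m / 750000 m = 4.00×10⁻⁵
On a pressure surface, geostrophic balance gives V_g = (g/f)|∂Z/∂n|:
V_g = 9.81 × 4.00×10⁻⁵ / 1.39×10⁻⁴ = 2.83 m/s

2.83 m/s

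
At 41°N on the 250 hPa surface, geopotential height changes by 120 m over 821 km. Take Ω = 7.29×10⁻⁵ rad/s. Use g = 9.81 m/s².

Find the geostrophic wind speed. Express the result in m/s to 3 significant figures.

15.0 m/s

Coriolis parameter at 41°N:
f = 2Ω sin φ = 2 × 7.29×10⁻⁵ × sin 41° = 9.57×10⁻⁵ s⁻¹
Height gradient: |∂Z/∂n| = 120 m / 821000 m = 1.46×10⁻⁴
On a pressure surface, geostrophic balance gives V_g = (g/f)|∂Z/∂n|:
V_g = 9.81 × 1.46×10⁻⁴ / 9.57×10⁻⁵ = 15.0 m/s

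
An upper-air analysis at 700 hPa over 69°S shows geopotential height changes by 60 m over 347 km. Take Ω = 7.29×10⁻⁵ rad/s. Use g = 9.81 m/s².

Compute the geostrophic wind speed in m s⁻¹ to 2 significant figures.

12 m s⁻¹

Coriolis parameter at 69°S:
f = 2Ω sin φ = 2 × 7.29×10⁻⁵ × sin 69° = 1.36×10⁻⁴ s⁻¹
Height gradient: |∂Z/∂n| = 60 m / 347000 m = 1.73×10⁻⁴
On a pressure surface, geostrophic balance gives V_g = (g/f)|∂Z/∂n|:
V_g = 9.81 × 1.73×10⁻⁴ / 1.36×10⁻⁴ = 12.5 m/s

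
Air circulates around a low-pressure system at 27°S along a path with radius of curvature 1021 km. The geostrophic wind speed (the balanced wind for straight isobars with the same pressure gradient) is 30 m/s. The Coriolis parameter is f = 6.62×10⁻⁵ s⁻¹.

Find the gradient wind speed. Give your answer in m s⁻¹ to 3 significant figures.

22.5 m s⁻¹

Around a low, centrifugal force acts outward with Coriolis, so pressure-gradient force balances both:
(1/ρ)|∂P/∂n| = fV + V²/R  →  V² + fR·V − fR·V_g = 0
With fR = 6.62×10⁻⁵ × 1021×10³ m = 67.6 m/s:
V = [−fR + √((fR)² + 4 fR V_g)]/2 = [−67.6 + √(67.6² + 4×67.6×30)]/2 = 22.5 m/s
Subgeostrophic (V < V_g = 30 m/s), as expected around a low.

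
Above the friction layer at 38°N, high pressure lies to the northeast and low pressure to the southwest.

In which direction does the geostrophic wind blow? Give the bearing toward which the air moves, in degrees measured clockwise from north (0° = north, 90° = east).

315°

The pressure-gradient force points toward the southwest (bearing 225°).
Geostrophic balance: in the Northern Hemisphere the Coriolis force deflects motion to the right, so the geostrophic wind blows 90° to the right of the pressure-gradient force (low pressure on the left).
Rotating 225° by 90° clockwise gives 315° — the wind blows toward the northwest.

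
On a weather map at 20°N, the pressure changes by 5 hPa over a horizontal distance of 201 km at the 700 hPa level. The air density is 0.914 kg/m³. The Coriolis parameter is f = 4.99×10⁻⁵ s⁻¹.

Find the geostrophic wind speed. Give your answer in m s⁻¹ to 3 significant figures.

54.5 m s⁻¹

Pressure gradient: |∂P/∂n| = 500 Pa / 201000 m = 2.49×10⁻³ Pa/m
Geostrophic balance (pressure-gradient force = Coriolis force):
V_g = (1/(fρ)) |∂P/∂n| = 2.49×10⁻³ / (4.99×10⁻⁵ × 0.914) = 54.5 m/s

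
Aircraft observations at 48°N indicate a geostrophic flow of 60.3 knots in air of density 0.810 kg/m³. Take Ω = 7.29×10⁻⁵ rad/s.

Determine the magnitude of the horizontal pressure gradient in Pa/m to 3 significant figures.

2.72×10⁻³ Pa/m

Coriolis parameter at 48°N:
f = 2Ω sin φ = 2 × 7.29×10⁻⁵ × sin 48° = 1.08×10⁻⁴ s⁻¹
Wind speed in SI: 60.3 knots = 31.0 m/s
Geostrophic balance rearranged: |∂P/∂n| = f ρ V_g
|∂P/∂n| = 1.08×10⁻⁴ × 0.810 × 31.0 = 2.72×10⁻³ Pa/m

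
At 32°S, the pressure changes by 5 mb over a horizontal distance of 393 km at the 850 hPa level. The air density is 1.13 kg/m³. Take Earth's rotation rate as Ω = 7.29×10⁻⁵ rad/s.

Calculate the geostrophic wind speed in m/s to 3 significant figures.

Coriolis parameter at 32°S:
f = 2Ω sin φ = 2 × 7.29×10⁻⁵ × sin 32° = 7.73×10⁻⁵ s⁻¹
Pressure gradient: |∂P/∂n| = 500 Pa / 393000 m = 1.27×10⁻³ Pa/m
Geostrophic balance (pressure-gradient force = Coriolis force):
V_g = (1/(fρ)) |∂P/∂n| = 1.27×10⁻³ / (7.73×10⁻⁵ × 1.13) = 14.6 m/s

14.6 m/s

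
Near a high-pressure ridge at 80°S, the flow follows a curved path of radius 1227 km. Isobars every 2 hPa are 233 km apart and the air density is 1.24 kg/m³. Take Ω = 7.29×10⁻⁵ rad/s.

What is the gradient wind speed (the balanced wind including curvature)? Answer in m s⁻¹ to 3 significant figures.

4.96 m s⁻¹

Coriolis parameter at 80°S:
f = 2Ω sin φ = 2 × 7.29×10⁻⁵ × sin 80° = 1.44×10⁻⁴ s⁻¹
Pressure gradient: |∂P/∂n| = 200 Pa / 233000 m = 8.58×10⁻⁴ Pa/m
Geostrophic speed: V_g = |∂P/∂n|/(fρ) = 8.58×10⁻⁴/(1.44×10⁻⁴ × 1.24) = 4.82 m/s
Around a high, pressure-gradient force acts outward with centrifugal, so Coriolis balances both:
fV = (1/ρ)|∂P/∂n| + V²/R  →  V² − fR·V + fR·V_g = 0
With fR = 1.44×10⁻⁴ × 1227×10³ m = 176 m/s:
V = [fR − √((fR)² − 4 fR V_g)]/2 = [176 − √(176² − 4×176×4.82)]/2 = 4.96 m/s
Supergeostrophic (V > V_g = 4.82 m/s), as expected around a high.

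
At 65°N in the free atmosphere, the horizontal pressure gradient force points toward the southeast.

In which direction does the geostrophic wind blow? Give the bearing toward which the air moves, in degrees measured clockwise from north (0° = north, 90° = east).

225°

The pressure-gradient force points toward the southeast (bearing 135°).
Geostrophic balance: in the Northern Hemisphere the Coriolis force deflects motion to the right, so the geostrophic wind blows 90° to the right of the pressure-gradient force (low pressure on the left).
Rotating 135° by 90° clockwise gives 225° — the wind blows toward the southwest.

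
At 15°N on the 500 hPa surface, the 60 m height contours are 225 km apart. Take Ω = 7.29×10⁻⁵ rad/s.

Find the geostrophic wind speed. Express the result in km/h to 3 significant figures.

250 km/h

Coriolis parameter at 15°N:
f = 2Ω sin φ = 2 × 7.29×10⁻⁵ × sin 15° = 3.77×10⁻⁵ s⁻¹
Height gradient: |∂Z/∂n| = 60 m / 225000 m = 2.67×10⁻⁴
On a pressure surface, geostrophic balance gives V_g = (g/f)|∂Z/∂n|:
V_g = 9.81 × 2.67×10⁻⁴ / 3.77×10⁻⁵ = 69.3 m/s
Converting: 69.3 m/s × 3.6 = 250 km/h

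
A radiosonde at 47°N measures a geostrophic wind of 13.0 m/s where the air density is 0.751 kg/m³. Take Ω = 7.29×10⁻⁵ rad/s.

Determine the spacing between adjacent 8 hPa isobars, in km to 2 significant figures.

770 km

Coriolis parameter at 47°N:
f = 2Ω sin φ = 2 × 7.29×10⁻⁵ × sin 47° = 1.07×10⁻⁴ s⁻¹
Geostrophic balance rearranged: |∂P/∂n| = f ρ V_g
|∂P/∂n| = 1.07×10⁻⁴ × 0.751 × 13.0 = 1.04×10⁻³ Pa/m
Isobar spacing: Δn = ΔP/|∂P/∂n| = 800 Pa / 1.04×10⁻³ Pa/m = 768461 m ≈ 770 km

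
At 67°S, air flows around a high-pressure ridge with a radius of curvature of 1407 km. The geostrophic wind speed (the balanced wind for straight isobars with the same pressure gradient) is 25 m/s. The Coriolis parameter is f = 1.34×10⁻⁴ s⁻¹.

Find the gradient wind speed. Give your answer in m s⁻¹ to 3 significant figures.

Around a high, pressure-gradient force acts outward with centrifugal, so Coriolis balances both:
fV = (1/ρ)|∂P/∂n| + V²/R  →  V² − fR·V + fR·V_g = 0
With fR = 1.34×10⁻⁴ × 1407×10³ m = 189 m/s:
V = [fR − √((fR)² − 4 fR V_g)]/2 = [189 − √(189² − 4×189×25)]/2 = 29.7 m/s
Supergeostrophic (V > V_g = 25 m/s), as expected around a high.

29.7 m s⁻¹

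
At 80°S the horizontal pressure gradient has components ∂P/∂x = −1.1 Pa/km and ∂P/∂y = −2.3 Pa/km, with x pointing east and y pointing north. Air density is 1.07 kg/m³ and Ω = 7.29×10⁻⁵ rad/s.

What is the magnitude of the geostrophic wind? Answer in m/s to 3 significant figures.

16.6 m/s

Coriolis parameter at 80°S:
f = 2Ω sin φ = 2 × 7.29×10⁻⁵ × sin 80° = 1.44×10⁻⁴ s⁻¹
In the Southern Hemisphere f is negative: f = −1.44×10⁻⁴ s⁻¹.
Component geostrophic relations (x east, y north):
u_g = −(1/(fρ)) ∂P/∂y,  v_g = (1/(fρ)) ∂P/∂x
u_g = −(−2.3×10⁻³)/(−1.44×10⁻⁴ × 1.07) = −15.0 m/s;  v_g = (−1.1×10⁻³)/(−1.44×10⁻⁴ × 1.07) = 7.16 m/s
|V_g| = √(u_g² + v_g²) = 16.6 m/s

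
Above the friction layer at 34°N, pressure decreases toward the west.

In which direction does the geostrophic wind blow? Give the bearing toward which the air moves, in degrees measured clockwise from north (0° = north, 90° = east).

000°

The pressure-gradient force points toward the west (bearing 270°).
Geostrophic balance: in the Northern Hemisphere the Coriolis force deflects motion to the right, so the geostrophic wind blows 90° to the right of the pressure-gradient force (low pressure on the left).
Rotating 270° by 90° clockwise gives 000° — the wind blows toward the north.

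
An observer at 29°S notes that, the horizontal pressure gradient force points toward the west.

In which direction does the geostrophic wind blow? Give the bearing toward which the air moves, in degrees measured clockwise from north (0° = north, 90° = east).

The pressure-gradient force points toward the west (bearing 270°).
Geostrophic balance: in the Southern Hemisphere the Coriolis force deflects motion to the left, so the geostrophic wind blows 90° to the left of the pressure-gradient force (low pressure on the right).
Rotating 270° by 90° counterclockwise gives 180° — the wind blows toward the south.

180°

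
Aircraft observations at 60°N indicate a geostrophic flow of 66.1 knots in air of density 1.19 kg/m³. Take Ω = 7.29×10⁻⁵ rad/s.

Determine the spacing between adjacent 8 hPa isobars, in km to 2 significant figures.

Coriolis parameter at 60°N:
f = 2Ω sin φ = 2 × 7.29×10⁻⁵ × sin 60° = 1.26×10⁻⁴ s⁻¹
Wind speed in SI: 66.1 knots = 34.0 m/s
Geostrophic balance rearranged: |∂P/∂n| = f ρ V_g
|∂P/∂n| = 1.26×10⁻⁴ × 1.19 × 34.0 = 5.11×10⁻³ Pa/m
Isobar spacing: Δn = ΔP/|∂P/∂n| = 800 Pa / 5.11×10⁻³ Pa/m = 156572 m ≈ 160 km

160 km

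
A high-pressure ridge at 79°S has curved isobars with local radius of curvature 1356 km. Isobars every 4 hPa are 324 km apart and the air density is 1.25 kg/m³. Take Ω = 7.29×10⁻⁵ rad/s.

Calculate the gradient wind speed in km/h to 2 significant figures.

Coriolis parameter at 79°S:
f = 2Ω sin φ = 2 × 7.29×10⁻⁵ × sin 79° = 1.43×10⁻⁴ s⁻¹
Pressure gradient: |∂P/∂n| = 400 Pa / 324000 m = 1.23×10⁻³ Pa/m
Geostrophic speed: V_g = |∂P/∂n|/(fρ) = 1.23×10⁻³/(1.43×10⁻⁴ × 1.25) = 6.90 m/s
Around a high, pressure-gradient force acts outward with centrifugal, so Coriolis balances both:
fV = (1/ρ)|∂P/∂n| + V²/R  →  V² − fR·V + fR·V_g = 0
With fR = 1.43×10⁻⁴ × 1356×10³ m = 194 m/s:
V = [fR − √((fR)² − 4 fR V_g)]/2 = [194 − √(194² − 4×194×6.9)]/2 = 7.17 m/s
Supergeostrophic (V > V_g = 6.9 m/s), as expected around a high.
Converting: 7.17 m/s × 3.6 = 26 km/h

26 km/h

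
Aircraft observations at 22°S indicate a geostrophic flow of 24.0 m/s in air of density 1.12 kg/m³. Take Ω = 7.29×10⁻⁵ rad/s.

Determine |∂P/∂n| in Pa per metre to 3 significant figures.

Coriolis parameter at 22°S:
f = 2Ω sin φ = 2 × 7.29×10⁻⁵ × sin 22° = 5.46×10⁻⁵ s⁻¹
Geostrophic balance rearranged: |∂P/∂n| = f ρ V_g
|∂P/∂n| = 5.46×10⁻⁵ × 1.12 × 24.0 = 1.47×10⁻³ Pa/m

1.47×10⁻³ Pa/m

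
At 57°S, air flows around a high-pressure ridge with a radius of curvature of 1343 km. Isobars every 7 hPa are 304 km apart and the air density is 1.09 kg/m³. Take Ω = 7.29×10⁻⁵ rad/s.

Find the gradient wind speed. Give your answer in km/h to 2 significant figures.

71 km/h

Coriolis parameter at 57°S:
f = 2Ω sin φ = 2 × 7.29×10⁻⁵ × sin 57° = 1.22×10⁻⁴ s⁻¹
Pressure gradient: |∂P/∂n| = 700 Pa / 304000 m = 2.30×10⁻³ Pa/m
Geostrophic speed: V_g = |∂P/∂n|/(fρ) = 2.30×10⁻³/(1.22×10⁻⁴ × 1.09) = 17.3 m/s
Around a high, pressure-gradient force acts outward with centrifugal, so Coriolis balances both:
fV = (1/ρ)|∂P/∂n| + V²/R  →  V² − fR·V + fR·V_g = 0
With fR = 1.22×10⁻⁴ × 1343×10³ m = 164 m/s:
V = [fR − √((fR)² − 4 fR V_g)]/2 = [164 − √(164² − 4×164×17.3)]/2 = 19.6 m/s
Supergeostrophic (V > V_g = 17.3 m/s), as expected around a high.
Converting: 19.6 m/s × 3.6 = 71 km/h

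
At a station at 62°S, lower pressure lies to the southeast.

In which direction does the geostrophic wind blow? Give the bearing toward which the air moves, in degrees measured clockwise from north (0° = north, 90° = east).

045°

The pressure-gradient force points toward the southeast (bearing 135°).
Geostrophic balance: in the Southern Hemisphere the Coriolis force deflects motion to the left, so the geostrophic wind blows 90° to the left of the pressure-gradient force (low pressure on the right).
Rotating 135° by 90° counterclockwise gives 045° — the wind blows toward the northeast.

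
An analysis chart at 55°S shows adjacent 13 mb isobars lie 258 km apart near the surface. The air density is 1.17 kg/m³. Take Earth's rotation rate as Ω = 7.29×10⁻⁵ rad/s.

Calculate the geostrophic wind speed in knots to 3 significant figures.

70.1 knots

Coriolis parameter at 55°S:
f = 2Ω sin φ = 2 × 7.29×10⁻⁵ × sin 55° = 1.19×10⁻⁴ s⁻¹
Pressure gradient: |∂P/∂n| = 1300 Pa / 258000 m = 5.04×10⁻³ Pa/m
Geostrophic balance (pressure-gradient force = Coriolis force):
V_g = (1/(fρ)) |∂P/∂n| = 5.04×10⁻³ / (1.19×10⁻⁴ × 1.17) = 36.1 m/s
Converting: 36.1 m/s × 1.944 = 70.1 knots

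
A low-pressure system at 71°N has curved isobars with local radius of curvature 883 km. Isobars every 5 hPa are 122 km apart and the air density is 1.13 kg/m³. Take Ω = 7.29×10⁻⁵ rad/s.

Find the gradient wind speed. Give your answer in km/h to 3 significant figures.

80.1 km/h

Coriolis parameter at 71°N:
f = 2Ω sin φ = 2 × 7.29×10⁻⁵ × sin 71° = 1.38×10⁻⁴ s⁻¹
Pressure gradient: |∂P/∂n| = 500 Pa / 122000 m = 4.10×10⁻³ Pa/m
Geostrophic speed: V_g = |∂P/∂n|/(fρ) = 4.10×10⁻³/(1.38×10⁻⁴ × 1.13) = 26.3 m/s
Around a low, centrifugal force acts outward with Coriolis, so pressure-gradient force balances both:
(1/ρ)|∂P/∂n| = fV + V²/R  →  V² + fR·V − fR·V_g = 0
With fR = 1.38×10⁻⁴ × 883×10³ m = 122 m/s:
V = [−fR + √((fR)² + 4 fR V_g)]/2 = [−122 + √(122² + 4×122×26.3)]/2 = 22.2 m/s
Subgeostrophic (V < V_g = 26.3 m/s), as expected around a low.
Converting: 22.2 m/s × 3.6 = 80.1 km/h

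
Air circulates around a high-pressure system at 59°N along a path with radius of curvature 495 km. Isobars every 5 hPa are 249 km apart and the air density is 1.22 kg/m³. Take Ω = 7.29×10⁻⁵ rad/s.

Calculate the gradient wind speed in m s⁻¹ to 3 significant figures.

19.0 m s⁻¹

Coriolis parameter at 59°N:
f = 2Ω sin φ = 2 × 7.29×10⁻⁵ × sin 59° = 1.25×10⁻⁴ s⁻¹
Pressure gradient: |∂P/∂n| = 500 Pa / 249000 m = 2.01×10⁻³ Pa/m
Geostrophic speed: V_g = |∂P/∂n|/(fρ) = 2.01×10⁻³/(1.25×10⁻⁴ × 1.22) = 13.2 m/s
Around a high, pressure-gradient force acts outward with centrifugal, so Coriolis balances both:
fV = (1/ρ)|∂P/∂n| + V²/R  →  V² − fR·V + fR·V_g = 0
With fR = 1.25×10⁻⁴ × 495×10³ m = 61.9 m/s:
V = [fR − √((fR)² − 4 fR V_g)]/2 = [61.9 − √(61.9² − 4×61.9×13.2)]/2 = 19 m/s
Supergeostrophic (V > V_g = 13.2 m/s), as expected around a high.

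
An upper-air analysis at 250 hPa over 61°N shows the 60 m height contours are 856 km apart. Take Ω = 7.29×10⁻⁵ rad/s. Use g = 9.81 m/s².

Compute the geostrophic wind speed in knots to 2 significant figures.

Coriolis parameter at 61°N:
f = 2Ω sin φ = 2 × 7.29×10⁻⁵ × sin 61° = 1.28×10⁻⁴ s⁻¹
Height gradient: |∂Z/∂n| = 60 m / 856000 m = 7.01×10⁻⁵
On a pressure surface, geostrophic balance gives V_g = (g/f)|∂Z/∂n|:
V_g = 9.81 × 7.01×10⁻⁵ / 1.28×10⁻⁴ = 5.39 m/s
Converting: 5.39 m/s × 1.944 = 10 knots

10 knots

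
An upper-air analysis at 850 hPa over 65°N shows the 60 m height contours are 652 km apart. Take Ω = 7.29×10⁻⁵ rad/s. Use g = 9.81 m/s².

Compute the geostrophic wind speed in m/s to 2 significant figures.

6.8 m/s

Coriolis parameter at 65°N:
f = 2Ω sin φ = 2 × 7.29×10⁻⁵ × sin 65° = 1.32×10⁻⁴ s⁻¹
Height gradient: |∂Z/∂n| = 60 m / 652000 m = 9.20×10⁻⁵
On a pressure surface, geostrophic balance gives V_g = (g/f)|∂Z/∂n|:
V_g = 9.81 × 9.20×10⁻⁵ / 1.32×10⁻⁴ = 6.83 m/s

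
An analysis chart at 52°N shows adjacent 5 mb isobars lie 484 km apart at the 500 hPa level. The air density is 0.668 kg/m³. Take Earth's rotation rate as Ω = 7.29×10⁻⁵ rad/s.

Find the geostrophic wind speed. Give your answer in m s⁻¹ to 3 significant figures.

Coriolis parameter at 52°N:
f = 2Ω sin φ = 2 × 7.29×10⁻⁵ × sin 52° = 1.15×10⁻⁴ s⁻¹
Pressure gradient: |∂P/∂n| = 500 Pa / 484000 m = 1.03×10⁻³ Pa/m
Geostrophic balance (pressure-gradient force = Coriolis force):
V_g = (1/(fρ)) |∂P/∂n| = 1.03×10⁻³ / (1.15×10⁻⁴ × 0.668) = 13.5 m/s

13.5 m s⁻¹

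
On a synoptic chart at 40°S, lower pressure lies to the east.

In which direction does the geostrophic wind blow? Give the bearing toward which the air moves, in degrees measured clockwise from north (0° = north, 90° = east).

The pressure-gradient force points toward the east (bearing 090°).
Geostrophic balance: in the Southern Hemisphere the Coriolis force deflects motion to the left, so the geostrophic wind blows 90° to the left of the pressure-gradient force (low pressure on the right).
Rotating 090° by 90° counterclockwise gives 000° — the wind blows toward the north.

000°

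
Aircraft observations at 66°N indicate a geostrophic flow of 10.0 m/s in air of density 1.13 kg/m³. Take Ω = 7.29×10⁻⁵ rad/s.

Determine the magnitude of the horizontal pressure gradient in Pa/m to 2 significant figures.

1.5×10⁻³ Pa/m

Coriolis parameter at 66°N:
f = 2Ω sin φ = 2 × 7.29×10⁻⁵ × sin 66° = 1.33×10⁻⁴ s⁻¹
Geostrophic balance rearranged: |∂P/∂n| = f ρ V_g
|∂P/∂n| = 1.33×10⁻⁴ × 1.13 × 10.0 = 1.51×10⁻³ Pa/m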